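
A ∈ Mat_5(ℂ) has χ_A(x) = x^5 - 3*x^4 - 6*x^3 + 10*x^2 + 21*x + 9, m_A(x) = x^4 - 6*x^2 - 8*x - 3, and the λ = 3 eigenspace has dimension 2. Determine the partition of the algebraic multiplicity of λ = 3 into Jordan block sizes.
Block sizes for λ = 3: [1, 1]

Step 1 — from the characteristic polynomial, algebraic multiplicity of λ = 3 is 2. From dim ker(A − (3)·I) = 2, there are exactly 2 Jordan blocks for λ = 3.
Step 2 — from the minimal polynomial, the factor (x − 3) tells us the largest block for λ = 3 has size 1.
Step 3 — with total size 2, 2 blocks, and largest block 1, the block sizes (in nonincreasing order) are [1, 1].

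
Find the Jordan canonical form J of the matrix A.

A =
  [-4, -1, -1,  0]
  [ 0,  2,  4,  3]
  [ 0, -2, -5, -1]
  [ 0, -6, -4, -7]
J_2(-4) ⊕ J_2(-3)

The characteristic polynomial is
  det(x·I − A) = x^4 + 14*x^3 + 73*x^2 + 168*x + 144 = (x + 3)^2*(x + 4)^2

Eigenvalues and multiplicities (the geometric multiplicity of λ is n − rank(A − λI), which equals the number of Jordan blocks for λ):
  λ = -4: algebraic multiplicity = 2, geometric multiplicity = 1
  λ = -3: algebraic multiplicity = 2, geometric multiplicity = 1

Determining the block sizes for each eigenvalue:
  λ = -4: one block (gm = 1), so the single block has size am = 2 → block sizes [2]
  λ = -3: one block (gm = 1), so the single block has size am = 2 → block sizes [2]

Assembling the blocks gives a Jordan form
J =
  [-4,  1,  0,  0]
  [ 0, -4,  0,  0]
  [ 0,  0, -3,  1]
  [ 0,  0,  0, -3]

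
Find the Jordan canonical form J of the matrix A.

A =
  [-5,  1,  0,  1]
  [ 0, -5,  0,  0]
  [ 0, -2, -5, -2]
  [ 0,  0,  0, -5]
J_2(-5) ⊕ J_1(-5) ⊕ J_1(-5)

The characteristic polynomial is
  det(x·I − A) = x^4 + 20*x^3 + 150*x^2 + 500*x + 625 = (x + 5)^4

Eigenvalues and multiplicities (the geometric multiplicity of λ is n − rank(A − λI), which equals the number of Jordan blocks for λ):
  λ = -5: algebraic multiplicity = 4, geometric multiplicity = 3

Determining the block sizes for each eigenvalue:
  λ = -5: 3 blocks summing to 4 forces exactly one block of size 2 and the rest size 1 → block sizes [2, 1, 1]

Assembling the blocks gives a Jordan form
J =
  [-5,  1,  0,  0]
  [ 0, -5,  0,  0]
  [ 0,  0, -5,  0]
  [ 0,  0,  0, -5]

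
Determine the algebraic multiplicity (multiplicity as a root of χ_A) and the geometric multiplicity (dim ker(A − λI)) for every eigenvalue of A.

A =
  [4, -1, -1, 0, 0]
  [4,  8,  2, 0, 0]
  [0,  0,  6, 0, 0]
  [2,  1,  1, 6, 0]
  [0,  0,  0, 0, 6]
λ = 6: alg = 5, geom = 4

Step 1 — factor the characteristic polynomial to read off the algebraic multiplicities:
  χ_A(x) = (x - 6)^5

Step 2 — compute geometric multiplicities via the rank-nullity identity g(λ) = n − rank(A − λI):
  rank(A − (6)·I) = 1, so dim ker(A − (6)·I) = n − 1 = 4

Summary:
  λ = 6: algebraic multiplicity = 5, geometric multiplicity = 4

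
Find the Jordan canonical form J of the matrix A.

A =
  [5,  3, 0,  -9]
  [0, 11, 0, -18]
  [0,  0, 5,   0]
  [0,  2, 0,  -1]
J_2(5) ⊕ J_1(5) ⊕ J_1(5)

The characteristic polynomial is
  det(x·I − A) = x^4 - 20*x^3 + 150*x^2 - 500*x + 625 = (x - 5)^4

Eigenvalues and multiplicities (the geometric multiplicity of λ is n − rank(A − λI), which equals the number of Jordan blocks for λ):
  λ = 5: algebraic multiplicity = 4, geometric multiplicity = 3

Determining the block sizes for each eigenvalue:
  λ = 5: 3 blocks summing to 4 forces exactly one block of size 2 and the rest size 1 → block sizes [2, 1, 1]

Assembling the blocks gives a Jordan form
J =
  [5, 1, 0, 0]
  [0, 5, 0, 0]
  [0, 0, 5, 0]
  [0, 0, 0, 5]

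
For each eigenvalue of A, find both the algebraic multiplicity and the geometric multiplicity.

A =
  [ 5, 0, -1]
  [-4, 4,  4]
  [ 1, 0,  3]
λ = 4: alg = 3, geom = 2

Step 1 — factor the characteristic polynomial to read off the algebraic multiplicities:
  χ_A(x) = (x - 4)^3

Step 2 — compute geometric multiplicities via the rank-nullity identity g(λ) = n − rank(A − λI):
  rank(A − (4)·I) = 1, so dim ker(A − (4)·I) = n − 1 = 2

Summary:
  λ = 4: algebraic multiplicity = 3, geometric multiplicity = 2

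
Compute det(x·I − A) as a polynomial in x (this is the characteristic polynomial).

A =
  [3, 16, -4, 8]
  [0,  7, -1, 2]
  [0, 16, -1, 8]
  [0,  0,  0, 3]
x^4 - 12*x^3 + 54*x^2 - 108*x + 81

Expanding det(x·I − A) (e.g. by cofactor expansion or by noting that A is similar to its Jordan form J, which has the same characteristic polynomial as A) gives
  χ_A(x) = x^4 - 12*x^3 + 54*x^2 - 108*x + 81
which factors as (x - 3)^4. The eigenvalues (with algebraic multiplicities) are λ = 3 with multiplicity 4.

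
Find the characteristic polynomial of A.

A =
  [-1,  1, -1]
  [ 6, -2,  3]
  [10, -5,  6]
x^3 - 3*x^2 + 3*x - 1

Expanding det(x·I − A) (e.g. by cofactor expansion or by noting that A is similar to its Jordan form J, which has the same characteristic polynomial as A) gives
  χ_A(x) = x^3 - 3*x^2 + 3*x - 1
which factors as (x - 1)^3. The eigenvalues (with algebraic multiplicities) are λ = 1 with multiplicity 3.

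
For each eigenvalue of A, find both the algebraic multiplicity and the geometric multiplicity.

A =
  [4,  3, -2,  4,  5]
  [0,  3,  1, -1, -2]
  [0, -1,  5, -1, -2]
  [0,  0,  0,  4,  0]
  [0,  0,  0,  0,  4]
λ = 4: alg = 5, geom = 3

Step 1 — factor the characteristic polynomial to read off the algebraic multiplicities:
  χ_A(x) = (x - 4)^5

Step 2 — compute geometric multiplicities via the rank-nullity identity g(λ) = n − rank(A − λI):
  rank(A − (4)·I) = 2, so dim ker(A − (4)·I) = n − 2 = 3

Summary:
  λ = 4: algebraic multiplicity = 5, geometric multiplicity = 3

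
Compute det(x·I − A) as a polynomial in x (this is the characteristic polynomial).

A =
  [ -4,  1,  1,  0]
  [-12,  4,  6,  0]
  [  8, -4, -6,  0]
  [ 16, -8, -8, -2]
x^4 + 8*x^3 + 24*x^2 + 32*x + 16

Expanding det(x·I − A) (e.g. by cofactor expansion or by noting that A is similar to its Jordan form J, which has the same characteristic polynomial as A) gives
  χ_A(x) = x^4 + 8*x^3 + 24*x^2 + 32*x + 16
which factors as (x + 2)^4. The eigenvalues (with algebraic multiplicities) are λ = -2 with multiplicity 4.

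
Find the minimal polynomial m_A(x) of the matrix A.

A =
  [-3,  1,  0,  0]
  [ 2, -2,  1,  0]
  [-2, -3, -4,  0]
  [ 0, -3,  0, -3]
x^3 + 9*x^2 + 27*x + 27

The characteristic polynomial is χ_A(x) = (x + 3)^4, so the eigenvalues are known. The minimal polynomial is
  m_A(x) = Π_λ (x − λ)^{k_λ}
where k_λ is the size of the *largest* Jordan block for λ (equivalently, the smallest k with (A − λI)^k v = 0 for every generalised eigenvector v of λ).

  λ = -3: largest Jordan block has size 3, contributing (x + 3)^3

So m_A(x) = (x + 3)^3 = x^3 + 9*x^2 + 27*x + 27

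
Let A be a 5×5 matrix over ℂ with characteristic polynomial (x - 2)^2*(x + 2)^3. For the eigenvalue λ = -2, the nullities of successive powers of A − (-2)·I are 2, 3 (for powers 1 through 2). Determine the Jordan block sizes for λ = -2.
Block sizes for λ = -2: [2, 1]

From the dimensions of kernels of powers, the number of Jordan blocks of size at least j is d_j − d_{j−1} where d_j = dim ker(N^j) (with d_0 = 0). Computing the differences gives [2, 1].
The number of blocks of size exactly k is (#blocks of size ≥ k) − (#blocks of size ≥ k + 1), so the partition is: 1 block(s) of size 1, 1 block(s) of size 2.
In nonincreasing order the block sizes are [2, 1].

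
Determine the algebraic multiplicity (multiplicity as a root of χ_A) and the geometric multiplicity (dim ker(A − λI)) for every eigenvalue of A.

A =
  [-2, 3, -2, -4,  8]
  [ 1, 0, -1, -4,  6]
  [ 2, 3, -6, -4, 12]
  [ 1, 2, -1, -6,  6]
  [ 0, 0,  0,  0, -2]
λ = -4: alg = 3, geom = 1; λ = -2: alg = 2, geom = 2

Step 1 — factor the characteristic polynomial to read off the algebraic multiplicities:
  χ_A(x) = (x + 2)^2*(x + 4)^3

Step 2 — compute geometric multiplicities via the rank-nullity identity g(λ) = n − rank(A − λI):
  rank(A − (-4)·I) = 4, so dim ker(A − (-4)·I) = n − 4 = 1
  rank(A − (-2)·I) = 3, so dim ker(A − (-2)·I) = n − 3 = 2

Summary:
  λ = -4: algebraic multiplicity = 3, geometric multiplicity = 1
  λ = -2: algebraic multiplicity = 2, geometric multiplicity = 2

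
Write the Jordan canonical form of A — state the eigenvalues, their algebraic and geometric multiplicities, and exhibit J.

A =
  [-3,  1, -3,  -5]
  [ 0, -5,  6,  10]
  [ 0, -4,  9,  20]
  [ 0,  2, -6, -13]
J_2(-3) ⊕ J_1(-3) ⊕ J_1(-3)

The characteristic polynomial is
  det(x·I − A) = x^4 + 12*x^3 + 54*x^2 + 108*x + 81 = (x + 3)^4

Eigenvalues and multiplicities (the geometric multiplicity of λ is n − rank(A − λI), which equals the number of Jordan blocks for λ):
  λ = -3: algebraic multiplicity = 4, geometric multiplicity = 3

Determining the block sizes for each eigenvalue:
  λ = -3: 3 blocks summing to 4 forces exactly one block of size 2 and the rest size 1 → block sizes [2, 1, 1]

Assembling the blocks gives a Jordan form
J =
  [-3,  1,  0,  0]
  [ 0, -3,  0,  0]
  [ 0,  0, -3,  0]
  [ 0,  0,  0, -3]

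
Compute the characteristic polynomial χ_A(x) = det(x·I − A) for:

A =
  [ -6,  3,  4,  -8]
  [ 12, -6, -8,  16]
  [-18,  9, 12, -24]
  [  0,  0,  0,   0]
x^4

Expanding det(x·I − A) (e.g. by cofactor expansion or by noting that A is similar to its Jordan form J, which has the same characteristic polynomial as A) gives
  χ_A(x) = x^4
which factors as x^4. The eigenvalues (with algebraic multiplicities) are λ = 0 with multiplicity 4.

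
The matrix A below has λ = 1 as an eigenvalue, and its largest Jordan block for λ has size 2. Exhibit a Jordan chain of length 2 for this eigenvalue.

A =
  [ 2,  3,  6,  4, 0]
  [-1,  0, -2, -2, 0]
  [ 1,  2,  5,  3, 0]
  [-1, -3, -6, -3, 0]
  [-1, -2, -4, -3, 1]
A Jordan chain for λ = 1 of length 2:
v_1 = (1, -1, 1, -1, -1)ᵀ
v_2 = (1, 0, 0, 0, 0)ᵀ

Let N = A − (1)·I. We want v_2 with N^2 v_2 = 0 but N^1 v_2 ≠ 0; then v_{j-1} := N · v_j for j = 2, …, 2.

Pick v_2 = (1, 0, 0, 0, 0)ᵀ.
Then v_1 = N · v_2 = (1, -1, 1, -1, -1)ᵀ.

Sanity check: (A − (1)·I) v_1 = (0, 0, 0, 0, 0)ᵀ = 0. ✓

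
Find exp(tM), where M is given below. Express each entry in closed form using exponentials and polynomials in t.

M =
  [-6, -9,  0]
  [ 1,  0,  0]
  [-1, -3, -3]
e^{tM} =
  [-3*t*exp(-3*t) + exp(-3*t), -9*t*exp(-3*t), 0]
  [t*exp(-3*t), 3*t*exp(-3*t) + exp(-3*t), 0]
  [-t*exp(-3*t), -3*t*exp(-3*t), exp(-3*t)]

Strategy: write M = P · J · P⁻¹ where J is a Jordan canonical form, so e^{tM} = P · e^{tJ} · P⁻¹, and e^{tJ} can be computed block-by-block.

M has Jordan form
J =
  [-3,  1,  0]
  [ 0, -3,  0]
  [ 0,  0, -3]
(up to reordering of blocks).

Per-block formulas:
  For a 1×1 block at λ = -3: exp(t · [-3]) = [e^(-3t)].
  For a 2×2 Jordan block J_2(-3): exp(t · J_2(-3)) = e^(-3t)·(I + t·N), where N is the 2×2 nilpotent shift.

After assembling e^{tJ} and conjugating by P, we get:

e^{tM} =
  [-3*t*exp(-3*t) + exp(-3*t), -9*t*exp(-3*t), 0]
  [t*exp(-3*t), 3*t*exp(-3*t) + exp(-3*t), 0]
  [-t*exp(-3*t), -3*t*exp(-3*t), exp(-3*t)]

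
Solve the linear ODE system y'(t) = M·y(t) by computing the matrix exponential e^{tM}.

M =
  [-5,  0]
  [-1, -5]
e^{tM} =
  [exp(-5*t), 0]
  [-t*exp(-5*t), exp(-5*t)]

Strategy: write M = P · J · P⁻¹ where J is a Jordan canonical form, so e^{tM} = P · e^{tJ} · P⁻¹, and e^{tJ} can be computed block-by-block.

M has Jordan form
J =
  [-5,  1]
  [ 0, -5]
(up to reordering of blocks).

Per-block formulas:
  For a 2×2 Jordan block J_2(-5): exp(t · J_2(-5)) = e^(-5t)·(I + t·N), where N is the 2×2 nilpotent shift.

After assembling e^{tJ} and conjugating by P, we get:

e^{tM} =
  [exp(-5*t), 0]
  [-t*exp(-5*t), exp(-5*t)]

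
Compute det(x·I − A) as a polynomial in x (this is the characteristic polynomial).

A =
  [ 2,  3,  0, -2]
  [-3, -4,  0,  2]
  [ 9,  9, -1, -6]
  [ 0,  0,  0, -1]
x^4 + 4*x^3 + 6*x^2 + 4*x + 1

Expanding det(x·I − A) (e.g. by cofactor expansion or by noting that A is similar to its Jordan form J, which has the same characteristic polynomial as A) gives
  χ_A(x) = x^4 + 4*x^3 + 6*x^2 + 4*x + 1
which factors as (x + 1)^4. The eigenvalues (with algebraic multiplicities) are λ = -1 with multiplicity 4.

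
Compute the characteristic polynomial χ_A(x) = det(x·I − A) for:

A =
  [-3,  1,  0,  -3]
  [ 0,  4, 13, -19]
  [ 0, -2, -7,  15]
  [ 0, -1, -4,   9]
x^4 - 3*x^3 - 6*x^2 + 28*x - 24

Expanding det(x·I − A) (e.g. by cofactor expansion or by noting that A is similar to its Jordan form J, which has the same characteristic polynomial as A) gives
  χ_A(x) = x^4 - 3*x^3 - 6*x^2 + 28*x - 24
which factors as (x - 2)^3*(x + 3). The eigenvalues (with algebraic multiplicities) are λ = -3 with multiplicity 1, λ = 2 with multiplicity 3.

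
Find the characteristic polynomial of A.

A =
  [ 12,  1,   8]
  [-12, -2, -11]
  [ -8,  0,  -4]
x^3 - 6*x^2 + 12*x - 8

Expanding det(x·I − A) (e.g. by cofactor expansion or by noting that A is similar to its Jordan form J, which has the same characteristic polynomial as A) gives
  χ_A(x) = x^3 - 6*x^2 + 12*x - 8
which factors as (x - 2)^3. The eigenvalues (with algebraic multiplicities) are λ = 2 with multiplicity 3.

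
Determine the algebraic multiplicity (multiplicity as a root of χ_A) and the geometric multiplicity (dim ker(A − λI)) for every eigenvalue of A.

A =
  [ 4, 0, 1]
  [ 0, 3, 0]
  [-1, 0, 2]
λ = 3: alg = 3, geom = 2

Step 1 — factor the characteristic polynomial to read off the algebraic multiplicities:
  χ_A(x) = (x - 3)^3

Step 2 — compute geometric multiplicities via the rank-nullity identity g(λ) = n − rank(A − λI):
  rank(A − (3)·I) = 1, so dim ker(A − (3)·I) = n − 1 = 2

Summary:
  λ = 3: algebraic multiplicity = 3, geometric multiplicity = 2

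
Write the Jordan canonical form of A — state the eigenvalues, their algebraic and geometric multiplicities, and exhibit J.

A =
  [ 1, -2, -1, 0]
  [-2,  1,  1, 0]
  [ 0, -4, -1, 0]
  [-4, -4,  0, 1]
J_1(-1) ⊕ J_2(1) ⊕ J_1(1)

The characteristic polynomial is
  det(x·I − A) = x^4 - 2*x^3 + 2*x - 1 = (x - 1)^3*(x + 1)

Eigenvalues and multiplicities (the geometric multiplicity of λ is n − rank(A − λI), which equals the number of Jordan blocks for λ):
  λ = -1: algebraic multiplicity = 1, geometric multiplicity = 1
  λ = 1: algebraic multiplicity = 3, geometric multiplicity = 2

Determining the block sizes for each eigenvalue:
  λ = -1: one block (gm = 1), so the single block has size am = 1 → block sizes [1]
  λ = 1: 2 blocks summing to 3 forces exactly one block of size 2 and the rest size 1 → block sizes [2, 1]

Assembling the blocks gives a Jordan form
J =
  [-1, 0, 0, 0]
  [ 0, 1, 1, 0]
  [ 0, 0, 1, 0]
  [ 0, 0, 0, 1]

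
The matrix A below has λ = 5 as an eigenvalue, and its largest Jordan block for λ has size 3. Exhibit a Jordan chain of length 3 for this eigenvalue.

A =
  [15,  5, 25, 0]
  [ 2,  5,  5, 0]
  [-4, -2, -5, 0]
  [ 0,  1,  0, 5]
A Jordan chain for λ = 5 of length 3:
v_1 = (10, 0, -4, 2)ᵀ
v_2 = (10, 2, -4, 0)ᵀ
v_3 = (1, 0, 0, 0)ᵀ

Let N = A − (5)·I. We want v_3 with N^3 v_3 = 0 but N^2 v_3 ≠ 0; then v_{j-1} := N · v_j for j = 3, …, 2.

Pick v_3 = (1, 0, 0, 0)ᵀ.
Then v_2 = N · v_3 = (10, 2, -4, 0)ᵀ.
Then v_1 = N · v_2 = (10, 0, -4, 2)ᵀ.

Sanity check: (A − (5)·I) v_1 = (0, 0, 0, 0)ᵀ = 0. ✓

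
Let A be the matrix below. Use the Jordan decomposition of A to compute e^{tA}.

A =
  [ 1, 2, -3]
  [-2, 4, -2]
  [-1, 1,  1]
e^{tA} =
  [-t*exp(2*t) + exp(2*t), -t^2*exp(2*t)/2 + 2*t*exp(2*t), t^2*exp(2*t) - 3*t*exp(2*t)]
  [-2*t*exp(2*t), -t^2*exp(2*t) + 2*t*exp(2*t) + exp(2*t), 2*t^2*exp(2*t) - 2*t*exp(2*t)]
  [-t*exp(2*t), -t^2*exp(2*t)/2 + t*exp(2*t), t^2*exp(2*t) - t*exp(2*t) + exp(2*t)]

Strategy: write A = P · J · P⁻¹ where J is a Jordan canonical form, so e^{tA} = P · e^{tJ} · P⁻¹, and e^{tJ} can be computed block-by-block.

A has Jordan form
J =
  [2, 1, 0]
  [0, 2, 1]
  [0, 0, 2]
(up to reordering of blocks).

Per-block formulas:
  For a 3×3 Jordan block J_3(2): exp(t · J_3(2)) = e^(2t)·(I + t·N + (t^2/2)·N^2), where N is the 3×3 nilpotent shift.

After assembling e^{tJ} and conjugating by P, we get:

e^{tA} =
  [-t*exp(2*t) + exp(2*t), -t^2*exp(2*t)/2 + 2*t*exp(2*t), t^2*exp(2*t) - 3*t*exp(2*t)]
  [-2*t*exp(2*t), -t^2*exp(2*t) + 2*t*exp(2*t) + exp(2*t), 2*t^2*exp(2*t) - 2*t*exp(2*t)]
  [-t*exp(2*t), -t^2*exp(2*t)/2 + t*exp(2*t), t^2*exp(2*t) - t*exp(2*t) + exp(2*t)]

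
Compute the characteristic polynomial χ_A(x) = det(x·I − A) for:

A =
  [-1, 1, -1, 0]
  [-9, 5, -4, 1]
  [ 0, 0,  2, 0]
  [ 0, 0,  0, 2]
x^4 - 8*x^3 + 24*x^2 - 32*x + 16

Expanding det(x·I − A) (e.g. by cofactor expansion or by noting that A is similar to its Jordan form J, which has the same characteristic polynomial as A) gives
  χ_A(x) = x^4 - 8*x^3 + 24*x^2 - 32*x + 16
which factors as (x - 2)^4. The eigenvalues (with algebraic multiplicities) are λ = 2 with multiplicity 4.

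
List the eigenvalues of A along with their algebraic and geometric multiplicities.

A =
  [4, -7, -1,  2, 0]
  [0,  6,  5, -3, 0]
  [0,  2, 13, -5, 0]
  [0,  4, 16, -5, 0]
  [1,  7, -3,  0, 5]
λ = 4: alg = 2, geom = 1; λ = 5: alg = 3, geom = 2

Step 1 — factor the characteristic polynomial to read off the algebraic multiplicities:
  χ_A(x) = (x - 5)^3*(x - 4)^2

Step 2 — compute geometric multiplicities via the rank-nullity identity g(λ) = n − rank(A − λI):
  rank(A − (4)·I) = 4, so dim ker(A − (4)·I) = n − 4 = 1
  rank(A − (5)·I) = 3, so dim ker(A − (5)·I) = n − 3 = 2

Summary:
  λ = 4: algebraic multiplicity = 2, geometric multiplicity = 1
  λ = 5: algebraic multiplicity = 3, geometric multiplicity = 2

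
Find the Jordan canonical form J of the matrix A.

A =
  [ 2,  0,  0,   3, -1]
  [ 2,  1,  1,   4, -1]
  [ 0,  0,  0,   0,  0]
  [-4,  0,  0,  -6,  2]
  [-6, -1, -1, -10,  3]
J_3(0) ⊕ J_1(0) ⊕ J_1(0)

The characteristic polynomial is
  det(x·I − A) = x^5

Eigenvalues and multiplicities (the geometric multiplicity of λ is n − rank(A − λI), which equals the number of Jordan blocks for λ):
  λ = 0: algebraic multiplicity = 5, geometric multiplicity = 3

Determining the block sizes for each eigenvalue:
  λ = 0: with am = 5 and gm = 3, the partition is not yet determined (e.g. several partitions of 5 into 3 parts exist). Let N = A − (0)·I. Computing rank(N^1) = 2, rank(N^2) = 1, rank(N^3) = 0; the number of blocks of size ≥ j is rank(N^{j−1}) − rank(N^j), giving [3, 1, 1]. So we have 1 block(s) of size 3, 2 block(s) of size 1 → block sizes [3, 1, 1]

Assembling the blocks gives a Jordan form
J =
  [0, 1, 0, 0, 0]
  [0, 0, 1, 0, 0]
  [0, 0, 0, 0, 0]
  [0, 0, 0, 0, 0]
  [0, 0, 0, 0, 0]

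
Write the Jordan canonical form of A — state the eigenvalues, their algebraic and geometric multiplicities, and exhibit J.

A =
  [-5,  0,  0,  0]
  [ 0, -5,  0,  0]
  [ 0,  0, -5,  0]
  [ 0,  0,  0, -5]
J_1(-5) ⊕ J_1(-5) ⊕ J_1(-5) ⊕ J_1(-5)

The characteristic polynomial is
  det(x·I − A) = x^4 + 20*x^3 + 150*x^2 + 500*x + 625 = (x + 5)^4

Eigenvalues and multiplicities (the geometric multiplicity of λ is n − rank(A − λI), which equals the number of Jordan blocks for λ):
  λ = -5: algebraic multiplicity = 4, geometric multiplicity = 4

Determining the block sizes for each eigenvalue:
  λ = -5: gm = am = 4, so every block has size 1 → block sizes [1, 1, 1, 1]

Assembling the blocks gives a Jordan form
J =
  [-5,  0,  0,  0]
  [ 0, -5,  0,  0]
  [ 0,  0, -5,  0]
  [ 0,  0,  0, -5]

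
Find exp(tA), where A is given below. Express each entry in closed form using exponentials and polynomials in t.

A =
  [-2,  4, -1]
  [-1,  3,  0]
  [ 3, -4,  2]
e^{tA} =
  [t^2*exp(t) - 3*t*exp(t) + exp(t), 4*t*exp(t), t^2*exp(t) - t*exp(t)]
  [t^2*exp(t)/2 - t*exp(t), 2*t*exp(t) + exp(t), t^2*exp(t)/2]
  [-t^2*exp(t) + 3*t*exp(t), -4*t*exp(t), -t^2*exp(t) + t*exp(t) + exp(t)]

Strategy: write A = P · J · P⁻¹ where J is a Jordan canonical form, so e^{tA} = P · e^{tJ} · P⁻¹, and e^{tJ} can be computed block-by-block.

A has Jordan form
J =
  [1, 1, 0]
  [0, 1, 1]
  [0, 0, 1]
(up to reordering of blocks).

Per-block formulas:
  For a 3×3 Jordan block J_3(1): exp(t · J_3(1)) = e^(1t)·(I + t·N + (t^2/2)·N^2), where N is the 3×3 nilpotent shift.

After assembling e^{tJ} and conjugating by P, we get:

e^{tA} =
  [t^2*exp(t) - 3*t*exp(t) + exp(t), 4*t*exp(t), t^2*exp(t) - t*exp(t)]
  [t^2*exp(t)/2 - t*exp(t), 2*t*exp(t) + exp(t), t^2*exp(t)/2]
  [-t^2*exp(t) + 3*t*exp(t), -4*t*exp(t), -t^2*exp(t) + t*exp(t) + exp(t)]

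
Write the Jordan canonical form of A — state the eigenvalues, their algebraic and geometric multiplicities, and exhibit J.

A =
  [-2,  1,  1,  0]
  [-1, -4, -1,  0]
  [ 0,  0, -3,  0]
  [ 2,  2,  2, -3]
J_2(-3) ⊕ J_1(-3) ⊕ J_1(-3)

The characteristic polynomial is
  det(x·I − A) = x^4 + 12*x^3 + 54*x^2 + 108*x + 81 = (x + 3)^4

Eigenvalues and multiplicities (the geometric multiplicity of λ is n − rank(A − λI), which equals the number of Jordan blocks for λ):
  λ = -3: algebraic multiplicity = 4, geometric multiplicity = 3

Determining the block sizes for each eigenvalue:
  λ = -3: 3 blocks summing to 4 forces exactly one block of size 2 and the rest size 1 → block sizes [2, 1, 1]

Assembling the blocks gives a Jordan form
J =
  [-3,  1,  0,  0]
  [ 0, -3,  0,  0]
  [ 0,  0, -3,  0]
  [ 0,  0,  0, -3]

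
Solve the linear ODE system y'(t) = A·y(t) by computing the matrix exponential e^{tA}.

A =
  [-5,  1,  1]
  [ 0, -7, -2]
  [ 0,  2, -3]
e^{tA} =
  [exp(-5*t), t*exp(-5*t), t*exp(-5*t)]
  [0, -2*t*exp(-5*t) + exp(-5*t), -2*t*exp(-5*t)]
  [0, 2*t*exp(-5*t), 2*t*exp(-5*t) + exp(-5*t)]

Strategy: write A = P · J · P⁻¹ where J is a Jordan canonical form, so e^{tA} = P · e^{tJ} · P⁻¹, and e^{tJ} can be computed block-by-block.

A has Jordan form
J =
  [-5,  1,  0]
  [ 0, -5,  0]
  [ 0,  0, -5]
(up to reordering of blocks).

Per-block formulas:
  For a 1×1 block at λ = -5: exp(t · [-5]) = [e^(-5t)].
  For a 2×2 Jordan block J_2(-5): exp(t · J_2(-5)) = e^(-5t)·(I + t·N), where N is the 2×2 nilpotent shift.

After assembling e^{tJ} and conjugating by P, we get:

e^{tA} =
  [exp(-5*t), t*exp(-5*t), t*exp(-5*t)]
  [0, -2*t*exp(-5*t) + exp(-5*t), -2*t*exp(-5*t)]
  [0, 2*t*exp(-5*t), 2*t*exp(-5*t) + exp(-5*t)]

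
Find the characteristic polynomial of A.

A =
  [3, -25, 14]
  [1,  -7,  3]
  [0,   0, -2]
x^3 + 6*x^2 + 12*x + 8

Expanding det(x·I − A) (e.g. by cofactor expansion or by noting that A is similar to its Jordan form J, which has the same characteristic polynomial as A) gives
  χ_A(x) = x^3 + 6*x^2 + 12*x + 8
which factors as (x + 2)^3. The eigenvalues (with algebraic multiplicities) are λ = -2 with multiplicity 3.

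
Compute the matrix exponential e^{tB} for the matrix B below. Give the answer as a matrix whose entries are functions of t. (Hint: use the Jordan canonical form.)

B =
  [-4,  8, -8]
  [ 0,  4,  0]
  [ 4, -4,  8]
e^{tB} =
  [2 - exp(4*t), 2*exp(4*t) - 2, 2 - 2*exp(4*t)]
  [0, exp(4*t), 0]
  [exp(4*t) - 1, 1 - exp(4*t), 2*exp(4*t) - 1]

Strategy: write B = P · J · P⁻¹ where J is a Jordan canonical form, so e^{tB} = P · e^{tJ} · P⁻¹, and e^{tJ} can be computed block-by-block.

B has Jordan form
J =
  [0, 0, 0]
  [0, 4, 0]
  [0, 0, 4]
(up to reordering of blocks).

Per-block formulas:
  For a 1×1 block at λ = 0: exp(t · [0]) = [e^(0t)].
  For a 1×1 block at λ = 4: exp(t · [4]) = [e^(4t)].

After assembling e^{tJ} and conjugating by P, we get:

e^{tB} =
  [2 - exp(4*t), 2*exp(4*t) - 2, 2 - 2*exp(4*t)]
  [0, exp(4*t), 0]
  [exp(4*t) - 1, 1 - exp(4*t), 2*exp(4*t) - 1]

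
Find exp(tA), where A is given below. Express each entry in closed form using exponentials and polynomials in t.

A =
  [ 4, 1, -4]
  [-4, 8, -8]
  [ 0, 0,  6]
e^{tA} =
  [-2*t*exp(6*t) + exp(6*t), t*exp(6*t), -4*t*exp(6*t)]
  [-4*t*exp(6*t), 2*t*exp(6*t) + exp(6*t), -8*t*exp(6*t)]
  [0, 0, exp(6*t)]

Strategy: write A = P · J · P⁻¹ where J is a Jordan canonical form, so e^{tA} = P · e^{tJ} · P⁻¹, and e^{tJ} can be computed block-by-block.

A has Jordan form
J =
  [6, 1, 0]
  [0, 6, 0]
  [0, 0, 6]
(up to reordering of blocks).

Per-block formulas:
  For a 1×1 block at λ = 6: exp(t · [6]) = [e^(6t)].
  For a 2×2 Jordan block J_2(6): exp(t · J_2(6)) = e^(6t)·(I + t·N), where N is the 2×2 nilpotent shift.

After assembling e^{tJ} and conjugating by P, we get:

e^{tA} =
  [-2*t*exp(6*t) + exp(6*t), t*exp(6*t), -4*t*exp(6*t)]
  [-4*t*exp(6*t), 2*t*exp(6*t) + exp(6*t), -8*t*exp(6*t)]
  [0, 0, exp(6*t)]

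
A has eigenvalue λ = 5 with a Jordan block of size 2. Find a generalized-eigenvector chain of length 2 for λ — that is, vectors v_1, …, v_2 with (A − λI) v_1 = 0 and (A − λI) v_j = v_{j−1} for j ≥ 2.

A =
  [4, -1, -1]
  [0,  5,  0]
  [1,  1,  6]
A Jordan chain for λ = 5 of length 2:
v_1 = (-1, 0, 1)ᵀ
v_2 = (1, 0, 0)ᵀ

Let N = A − (5)·I. We want v_2 with N^2 v_2 = 0 but N^1 v_2 ≠ 0; then v_{j-1} := N · v_j for j = 2, …, 2.

Pick v_2 = (1, 0, 0)ᵀ.
Then v_1 = N · v_2 = (-1, 0, 1)ᵀ.

Sanity check: (A − (5)·I) v_1 = (0, 0, 0)ᵀ = 0. ✓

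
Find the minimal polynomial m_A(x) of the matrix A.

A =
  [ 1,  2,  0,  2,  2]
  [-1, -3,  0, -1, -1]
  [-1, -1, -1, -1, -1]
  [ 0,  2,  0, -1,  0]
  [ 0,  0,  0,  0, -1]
x^3 + 3*x^2 + 3*x + 1

The characteristic polynomial is χ_A(x) = (x + 1)^5, so the eigenvalues are known. The minimal polynomial is
  m_A(x) = Π_λ (x − λ)^{k_λ}
where k_λ is the size of the *largest* Jordan block for λ (equivalently, the smallest k with (A − λI)^k v = 0 for every generalised eigenvector v of λ).

  λ = -1: largest Jordan block has size 3, contributing (x + 1)^3

So m_A(x) = (x + 1)^3 = x^3 + 3*x^2 + 3*x + 1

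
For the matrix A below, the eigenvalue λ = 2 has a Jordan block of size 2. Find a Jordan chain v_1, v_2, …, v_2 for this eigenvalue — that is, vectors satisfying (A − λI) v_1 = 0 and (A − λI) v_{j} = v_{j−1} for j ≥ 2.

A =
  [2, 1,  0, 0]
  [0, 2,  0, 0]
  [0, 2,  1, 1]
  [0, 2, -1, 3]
A Jordan chain for λ = 2 of length 2:
v_1 = (1, 0, 2, 2)ᵀ
v_2 = (0, 1, 0, 0)ᵀ

Let N = A − (2)·I. We want v_2 with N^2 v_2 = 0 but N^1 v_2 ≠ 0; then v_{j-1} := N · v_j for j = 2, …, 2.

Pick v_2 = (0, 1, 0, 0)ᵀ.
Then v_1 = N · v_2 = (1, 0, 2, 2)ᵀ.

Sanity check: (A − (2)·I) v_1 = (0, 0, 0, 0)ᵀ = 0. ✓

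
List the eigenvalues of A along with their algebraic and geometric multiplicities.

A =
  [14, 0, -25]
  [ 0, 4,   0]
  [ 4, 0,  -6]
λ = 4: alg = 3, geom = 2

Step 1 — factor the characteristic polynomial to read off the algebraic multiplicities:
  χ_A(x) = (x - 4)^3

Step 2 — compute geometric multiplicities via the rank-nullity identity g(λ) = n − rank(A − λI):
  rank(A − (4)·I) = 1, so dim ker(A − (4)·I) = n − 1 = 2

Summary:
  λ = 4: algebraic multiplicity = 3, geometric multiplicity = 2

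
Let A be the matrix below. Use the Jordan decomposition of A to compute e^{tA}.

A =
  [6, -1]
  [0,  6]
e^{tA} =
  [exp(6*t), -t*exp(6*t)]
  [0, exp(6*t)]

Strategy: write A = P · J · P⁻¹ where J is a Jordan canonical form, so e^{tA} = P · e^{tJ} · P⁻¹, and e^{tJ} can be computed block-by-block.

A has Jordan form
J =
  [6, 1]
  [0, 6]
(up to reordering of blocks).

Per-block formulas:
  For a 2×2 Jordan block J_2(6): exp(t · J_2(6)) = e^(6t)·(I + t·N), where N is the 2×2 nilpotent shift.

After assembling e^{tJ} and conjugating by P, we get:

e^{tA} =
  [exp(6*t), -t*exp(6*t)]
  [0, exp(6*t)]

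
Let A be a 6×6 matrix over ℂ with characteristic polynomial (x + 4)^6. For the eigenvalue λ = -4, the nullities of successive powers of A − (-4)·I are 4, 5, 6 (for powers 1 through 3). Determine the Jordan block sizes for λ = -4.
Block sizes for λ = -4: [3, 1, 1, 1]

From the dimensions of kernels of powers, the number of Jordan blocks of size at least j is d_j − d_{j−1} where d_j = dim ker(N^j) (with d_0 = 0). Computing the differences gives [4, 1, 1].
The number of blocks of size exactly k is (#blocks of size ≥ k) − (#blocks of size ≥ k + 1), so the partition is: 3 block(s) of size 1, 1 block(s) of size 3.
In nonincreasing order the block sizes are [3, 1, 1, 1].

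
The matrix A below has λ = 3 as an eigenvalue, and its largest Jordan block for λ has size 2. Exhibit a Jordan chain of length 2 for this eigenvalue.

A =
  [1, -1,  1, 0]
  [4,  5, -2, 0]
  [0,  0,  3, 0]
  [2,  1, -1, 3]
A Jordan chain for λ = 3 of length 2:
v_1 = (-2, 4, 0, 2)ᵀ
v_2 = (1, 0, 0, 0)ᵀ

Let N = A − (3)·I. We want v_2 with N^2 v_2 = 0 but N^1 v_2 ≠ 0; then v_{j-1} := N · v_j for j = 2, …, 2.

Pick v_2 = (1, 0, 0, 0)ᵀ.
Then v_1 = N · v_2 = (-2, 4, 0, 2)ᵀ.

Sanity check: (A − (3)·I) v_1 = (0, 0, 0, 0)ᵀ = 0. ✓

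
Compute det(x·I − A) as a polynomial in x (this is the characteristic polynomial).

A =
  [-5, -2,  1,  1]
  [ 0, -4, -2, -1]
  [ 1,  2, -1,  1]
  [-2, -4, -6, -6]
x^4 + 16*x^3 + 96*x^2 + 256*x + 256

Expanding det(x·I − A) (e.g. by cofactor expansion or by noting that A is similar to its Jordan form J, which has the same characteristic polynomial as A) gives
  χ_A(x) = x^4 + 16*x^3 + 96*x^2 + 256*x + 256
which factors as (x + 4)^4. The eigenvalues (with algebraic multiplicities) are λ = -4 with multiplicity 4.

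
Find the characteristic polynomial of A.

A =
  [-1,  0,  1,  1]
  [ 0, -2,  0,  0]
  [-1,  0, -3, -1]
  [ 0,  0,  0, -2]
x^4 + 8*x^3 + 24*x^2 + 32*x + 16

Expanding det(x·I − A) (e.g. by cofactor expansion or by noting that A is similar to its Jordan form J, which has the same characteristic polynomial as A) gives
  χ_A(x) = x^4 + 8*x^3 + 24*x^2 + 32*x + 16
which factors as (x + 2)^4. The eigenvalues (with algebraic multiplicities) are λ = -2 with multiplicity 4.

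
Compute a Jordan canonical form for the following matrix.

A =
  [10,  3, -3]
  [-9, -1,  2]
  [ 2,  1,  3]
J_3(4)

The characteristic polynomial is
  det(x·I − A) = x^3 - 12*x^2 + 48*x - 64 = (x - 4)^3

Eigenvalues and multiplicities (the geometric multiplicity of λ is n − rank(A − λI), which equals the number of Jordan blocks for λ):
  λ = 4: algebraic multiplicity = 3, geometric multiplicity = 1

Determining the block sizes for each eigenvalue:
  λ = 4: one block (gm = 1), so the single block has size am = 3 → block sizes [3]

Assembling the blocks gives a Jordan form
J =
  [4, 1, 0]
  [0, 4, 1]
  [0, 0, 4]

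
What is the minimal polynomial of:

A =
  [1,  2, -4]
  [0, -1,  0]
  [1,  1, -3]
x^2 + 2*x + 1

The characteristic polynomial is χ_A(x) = (x + 1)^3, so the eigenvalues are known. The minimal polynomial is
  m_A(x) = Π_λ (x − λ)^{k_λ}
where k_λ is the size of the *largest* Jordan block for λ (equivalently, the smallest k with (A − λI)^k v = 0 for every generalised eigenvector v of λ).

  λ = -1: largest Jordan block has size 2, contributing (x + 1)^2

So m_A(x) = (x + 1)^2 = x^2 + 2*x + 1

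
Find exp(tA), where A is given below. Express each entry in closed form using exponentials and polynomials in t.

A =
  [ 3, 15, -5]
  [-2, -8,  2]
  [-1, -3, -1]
e^{tA} =
  [5*t*exp(-2*t) + exp(-2*t), 15*t*exp(-2*t), -5*t*exp(-2*t)]
  [-2*t*exp(-2*t), -6*t*exp(-2*t) + exp(-2*t), 2*t*exp(-2*t)]
  [-t*exp(-2*t), -3*t*exp(-2*t), t*exp(-2*t) + exp(-2*t)]

Strategy: write A = P · J · P⁻¹ where J is a Jordan canonical form, so e^{tA} = P · e^{tJ} · P⁻¹, and e^{tJ} can be computed block-by-block.

A has Jordan form
J =
  [-2,  1,  0]
  [ 0, -2,  0]
  [ 0,  0, -2]
(up to reordering of blocks).

Per-block formulas:
  For a 2×2 Jordan block J_2(-2): exp(t · J_2(-2)) = e^(-2t)·(I + t·N), where N is the 2×2 nilpotent shift.
  For a 1×1 block at λ = -2: exp(t · [-2]) = [e^(-2t)].

After assembling e^{tJ} and conjugating by P, we get:

e^{tA} =
  [5*t*exp(-2*t) + exp(-2*t), 15*t*exp(-2*t), -5*t*exp(-2*t)]
  [-2*t*exp(-2*t), -6*t*exp(-2*t) + exp(-2*t), 2*t*exp(-2*t)]
  [-t*exp(-2*t), -3*t*exp(-2*t), t*exp(-2*t) + exp(-2*t)]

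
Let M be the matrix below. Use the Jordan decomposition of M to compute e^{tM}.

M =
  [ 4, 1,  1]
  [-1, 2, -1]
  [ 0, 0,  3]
e^{tM} =
  [t*exp(3*t) + exp(3*t), t*exp(3*t), t*exp(3*t)]
  [-t*exp(3*t), -t*exp(3*t) + exp(3*t), -t*exp(3*t)]
  [0, 0, exp(3*t)]

Strategy: write M = P · J · P⁻¹ where J is a Jordan canonical form, so e^{tM} = P · e^{tJ} · P⁻¹, and e^{tJ} can be computed block-by-block.

M has Jordan form
J =
  [3, 1, 0]
  [0, 3, 0]
  [0, 0, 3]
(up to reordering of blocks).

Per-block formulas:
  For a 2×2 Jordan block J_2(3): exp(t · J_2(3)) = e^(3t)·(I + t·N), where N is the 2×2 nilpotent shift.
  For a 1×1 block at λ = 3: exp(t · [3]) = [e^(3t)].

After assembling e^{tJ} and conjugating by P, we get:

e^{tM} =
  [t*exp(3*t) + exp(3*t), t*exp(3*t), t*exp(3*t)]
  [-t*exp(3*t), -t*exp(3*t) + exp(3*t), -t*exp(3*t)]
  [0, 0, exp(3*t)]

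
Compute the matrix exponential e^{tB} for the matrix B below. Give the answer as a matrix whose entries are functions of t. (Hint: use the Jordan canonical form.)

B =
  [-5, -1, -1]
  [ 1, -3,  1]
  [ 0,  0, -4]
e^{tB} =
  [-t*exp(-4*t) + exp(-4*t), -t*exp(-4*t), -t*exp(-4*t)]
  [t*exp(-4*t), t*exp(-4*t) + exp(-4*t), t*exp(-4*t)]
  [0, 0, exp(-4*t)]

Strategy: write B = P · J · P⁻¹ where J is a Jordan canonical form, so e^{tB} = P · e^{tJ} · P⁻¹, and e^{tJ} can be computed block-by-block.

B has Jordan form
J =
  [-4,  1,  0]
  [ 0, -4,  0]
  [ 0,  0, -4]
(up to reordering of blocks).

Per-block formulas:
  For a 2×2 Jordan block J_2(-4): exp(t · J_2(-4)) = e^(-4t)·(I + t·N), where N is the 2×2 nilpotent shift.
  For a 1×1 block at λ = -4: exp(t · [-4]) = [e^(-4t)].

After assembling e^{tJ} and conjugating by P, we get:

e^{tB} =
  [-t*exp(-4*t) + exp(-4*t), -t*exp(-4*t), -t*exp(-4*t)]
  [t*exp(-4*t), t*exp(-4*t) + exp(-4*t), t*exp(-4*t)]
  [0, 0, exp(-4*t)]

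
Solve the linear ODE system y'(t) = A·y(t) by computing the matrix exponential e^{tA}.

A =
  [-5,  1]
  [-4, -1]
e^{tA} =
  [-2*t*exp(-3*t) + exp(-3*t), t*exp(-3*t)]
  [-4*t*exp(-3*t), 2*t*exp(-3*t) + exp(-3*t)]

Strategy: write A = P · J · P⁻¹ where J is a Jordan canonical form, so e^{tA} = P · e^{tJ} · P⁻¹, and e^{tJ} can be computed block-by-block.

A has Jordan form
J =
  [-3,  1]
  [ 0, -3]
(up to reordering of blocks).

Per-block formulas:
  For a 2×2 Jordan block J_2(-3): exp(t · J_2(-3)) = e^(-3t)·(I + t·N), where N is the 2×2 nilpotent shift.

After assembling e^{tJ} and conjugating by P, we get:

e^{tA} =
  [-2*t*exp(-3*t) + exp(-3*t), t*exp(-3*t)]
  [-4*t*exp(-3*t), 2*t*exp(-3*t) + exp(-3*t)]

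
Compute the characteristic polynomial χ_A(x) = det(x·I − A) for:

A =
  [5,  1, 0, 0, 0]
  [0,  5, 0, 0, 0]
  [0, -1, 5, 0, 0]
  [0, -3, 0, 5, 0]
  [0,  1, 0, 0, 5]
x^5 - 25*x^4 + 250*x^3 - 1250*x^2 + 3125*x - 3125

Expanding det(x·I − A) (e.g. by cofactor expansion or by noting that A is similar to its Jordan form J, which has the same characteristic polynomial as A) gives
  χ_A(x) = x^5 - 25*x^4 + 250*x^3 - 1250*x^2 + 3125*x - 3125
which factors as (x - 5)^5. The eigenvalues (with algebraic multiplicities) are λ = 5 with multiplicity 5.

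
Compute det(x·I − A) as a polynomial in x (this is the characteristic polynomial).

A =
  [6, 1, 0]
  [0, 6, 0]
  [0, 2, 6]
x^3 - 18*x^2 + 108*x - 216

Expanding det(x·I − A) (e.g. by cofactor expansion or by noting that A is similar to its Jordan form J, which has the same characteristic polynomial as A) gives
  χ_A(x) = x^3 - 18*x^2 + 108*x - 216
which factors as (x - 6)^3. The eigenvalues (with algebraic multiplicities) are λ = 6 with multiplicity 3.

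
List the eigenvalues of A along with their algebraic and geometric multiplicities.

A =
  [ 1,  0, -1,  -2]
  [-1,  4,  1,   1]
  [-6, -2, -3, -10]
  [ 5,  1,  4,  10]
λ = 3: alg = 4, geom = 2

Step 1 — factor the characteristic polynomial to read off the algebraic multiplicities:
  χ_A(x) = (x - 3)^4

Step 2 — compute geometric multiplicities via the rank-nullity identity g(λ) = n − rank(A − λI):
  rank(A − (3)·I) = 2, so dim ker(A − (3)·I) = n − 2 = 2

Summary:
  λ = 3: algebraic multiplicity = 4, geometric multiplicity = 2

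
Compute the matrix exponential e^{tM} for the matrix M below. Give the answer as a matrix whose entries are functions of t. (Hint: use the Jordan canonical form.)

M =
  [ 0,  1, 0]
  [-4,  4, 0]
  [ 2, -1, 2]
e^{tM} =
  [-2*t*exp(2*t) + exp(2*t), t*exp(2*t), 0]
  [-4*t*exp(2*t), 2*t*exp(2*t) + exp(2*t), 0]
  [2*t*exp(2*t), -t*exp(2*t), exp(2*t)]

Strategy: write M = P · J · P⁻¹ where J is a Jordan canonical form, so e^{tM} = P · e^{tJ} · P⁻¹, and e^{tJ} can be computed block-by-block.

M has Jordan form
J =
  [2, 1, 0]
  [0, 2, 0]
  [0, 0, 2]
(up to reordering of blocks).

Per-block formulas:
  For a 1×1 block at λ = 2: exp(t · [2]) = [e^(2t)].
  For a 2×2 Jordan block J_2(2): exp(t · J_2(2)) = e^(2t)·(I + t·N), where N is the 2×2 nilpotent shift.

After assembling e^{tJ} and conjugating by P, we get:

e^{tM} =
  [-2*t*exp(2*t) + exp(2*t), t*exp(2*t), 0]
  [-4*t*exp(2*t), 2*t*exp(2*t) + exp(2*t), 0]
  [2*t*exp(2*t), -t*exp(2*t), exp(2*t)]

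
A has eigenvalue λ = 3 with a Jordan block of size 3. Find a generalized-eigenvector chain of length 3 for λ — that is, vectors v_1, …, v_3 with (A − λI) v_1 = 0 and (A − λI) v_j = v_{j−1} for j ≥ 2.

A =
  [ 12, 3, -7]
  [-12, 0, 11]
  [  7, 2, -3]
A Jordan chain for λ = 3 of length 3:
v_1 = (-4, 5, -3)ᵀ
v_2 = (9, -12, 7)ᵀ
v_3 = (1, 0, 0)ᵀ

Let N = A − (3)·I. We want v_3 with N^3 v_3 = 0 but N^2 v_3 ≠ 0; then v_{j-1} := N · v_j for j = 3, …, 2.

Pick v_3 = (1, 0, 0)ᵀ.
Then v_2 = N · v_3 = (9, -12, 7)ᵀ.
Then v_1 = N · v_2 = (-4, 5, -3)ᵀ.

Sanity check: (A − (3)·I) v_1 = (0, 0, 0)ᵀ = 0. ✓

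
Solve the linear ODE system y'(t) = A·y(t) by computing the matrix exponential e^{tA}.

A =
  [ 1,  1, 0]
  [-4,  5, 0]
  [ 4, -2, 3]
e^{tA} =
  [-2*t*exp(3*t) + exp(3*t), t*exp(3*t), 0]
  [-4*t*exp(3*t), 2*t*exp(3*t) + exp(3*t), 0]
  [4*t*exp(3*t), -2*t*exp(3*t), exp(3*t)]

Strategy: write A = P · J · P⁻¹ where J is a Jordan canonical form, so e^{tA} = P · e^{tJ} · P⁻¹, and e^{tJ} can be computed block-by-block.

A has Jordan form
J =
  [3, 1, 0]
  [0, 3, 0]
  [0, 0, 3]
(up to reordering of blocks).

Per-block formulas:
  For a 2×2 Jordan block J_2(3): exp(t · J_2(3)) = e^(3t)·(I + t·N), where N is the 2×2 nilpotent shift.
  For a 1×1 block at λ = 3: exp(t · [3]) = [e^(3t)].

After assembling e^{tJ} and conjugating by P, we get:

e^{tA} =
  [-2*t*exp(3*t) + exp(3*t), t*exp(3*t), 0]
  [-4*t*exp(3*t), 2*t*exp(3*t) + exp(3*t), 0]
  [4*t*exp(3*t), -2*t*exp(3*t), exp(3*t)]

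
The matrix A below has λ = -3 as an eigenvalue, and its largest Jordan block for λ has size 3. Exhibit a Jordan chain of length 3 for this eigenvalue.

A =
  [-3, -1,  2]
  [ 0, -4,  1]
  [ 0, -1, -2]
A Jordan chain for λ = -3 of length 3:
v_1 = (-1, 0, 0)ᵀ
v_2 = (-1, -1, -1)ᵀ
v_3 = (0, 1, 0)ᵀ

Let N = A − (-3)·I. We want v_3 with N^3 v_3 = 0 but N^2 v_3 ≠ 0; then v_{j-1} := N · v_j for j = 3, …, 2.

Pick v_3 = (0, 1, 0)ᵀ.
Then v_2 = N · v_3 = (-1, -1, -1)ᵀ.
Then v_1 = N · v_2 = (-1, 0, 0)ᵀ.

Sanity check: (A − (-3)·I) v_1 = (0, 0, 0)ᵀ = 0. ✓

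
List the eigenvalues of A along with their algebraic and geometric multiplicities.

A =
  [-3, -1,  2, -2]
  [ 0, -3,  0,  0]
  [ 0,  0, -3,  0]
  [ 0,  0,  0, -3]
λ = -3: alg = 4, geom = 3

Step 1 — factor the characteristic polynomial to read off the algebraic multiplicities:
  χ_A(x) = (x + 3)^4

Step 2 — compute geometric multiplicities via the rank-nullity identity g(λ) = n − rank(A − λI):
  rank(A − (-3)·I) = 1, so dim ker(A − (-3)·I) = n − 1 = 3

Summary:
  λ = -3: algebraic multiplicity = 4, geometric multiplicity = 3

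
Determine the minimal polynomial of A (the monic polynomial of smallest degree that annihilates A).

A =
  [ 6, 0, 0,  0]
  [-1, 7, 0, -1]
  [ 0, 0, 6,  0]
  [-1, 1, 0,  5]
x^2 - 12*x + 36

The characteristic polynomial is χ_A(x) = (x - 6)^4, so the eigenvalues are known. The minimal polynomial is
  m_A(x) = Π_λ (x − λ)^{k_λ}
where k_λ is the size of the *largest* Jordan block for λ (equivalently, the smallest k with (A − λI)^k v = 0 for every generalised eigenvector v of λ).

  λ = 6: largest Jordan block has size 2, contributing (x − 6)^2

So m_A(x) = (x - 6)^2 = x^2 - 12*x + 36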